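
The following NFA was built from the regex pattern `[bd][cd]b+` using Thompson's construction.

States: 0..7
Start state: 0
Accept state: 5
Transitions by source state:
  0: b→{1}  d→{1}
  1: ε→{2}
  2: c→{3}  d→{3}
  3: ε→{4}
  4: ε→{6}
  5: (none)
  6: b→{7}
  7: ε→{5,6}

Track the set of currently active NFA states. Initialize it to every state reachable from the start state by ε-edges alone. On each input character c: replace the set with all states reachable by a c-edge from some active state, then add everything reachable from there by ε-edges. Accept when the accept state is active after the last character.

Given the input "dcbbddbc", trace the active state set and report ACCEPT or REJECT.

S₀ = ε-closure({0}) = {0}
'd' @ 1: {1,2}
'c' @ 2: {3,4,6}
'b' @ 3: {5,6,7}  ✓accept
'b' @ 4: {5,6,7}  ✓accept
'd' @ 5: {}  — state set empty
rest 'dbc' ignored (set empty)
after full input: {}  (accept=5 not in)

Answer: REJECT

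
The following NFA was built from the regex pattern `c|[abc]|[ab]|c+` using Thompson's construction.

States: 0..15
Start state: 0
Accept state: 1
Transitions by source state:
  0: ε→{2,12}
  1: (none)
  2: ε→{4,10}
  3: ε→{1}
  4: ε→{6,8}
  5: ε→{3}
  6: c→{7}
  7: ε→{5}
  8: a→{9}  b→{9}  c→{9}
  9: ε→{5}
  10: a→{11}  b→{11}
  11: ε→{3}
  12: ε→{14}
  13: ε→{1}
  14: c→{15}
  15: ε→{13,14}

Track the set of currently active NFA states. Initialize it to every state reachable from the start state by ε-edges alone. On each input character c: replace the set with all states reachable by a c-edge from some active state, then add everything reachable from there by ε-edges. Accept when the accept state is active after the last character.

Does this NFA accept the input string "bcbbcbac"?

S₀ = ε-closure({0}) = {0,2,4,6,8,10,12,14}
'b' @ 1: {1,3,5,9,11}  [accepting]
'c' @ 2: {}  — dead — no transitions
rest 'bbcbac' ignored (set empty)
after full input: {}  (accept=1 not in)

Answer: REJECT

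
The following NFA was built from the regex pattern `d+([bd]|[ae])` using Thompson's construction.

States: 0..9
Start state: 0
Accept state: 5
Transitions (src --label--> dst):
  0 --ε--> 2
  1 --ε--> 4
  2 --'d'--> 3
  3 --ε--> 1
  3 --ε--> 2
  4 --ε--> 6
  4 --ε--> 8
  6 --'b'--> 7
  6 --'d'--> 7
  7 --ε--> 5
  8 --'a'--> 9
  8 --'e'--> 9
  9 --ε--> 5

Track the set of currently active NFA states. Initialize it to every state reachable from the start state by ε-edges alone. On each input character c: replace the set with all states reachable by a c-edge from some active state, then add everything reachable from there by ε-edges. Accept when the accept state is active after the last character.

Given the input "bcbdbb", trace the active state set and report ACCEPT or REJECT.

start: ε-closure({0}) = {0,2}
'b' @ 1: {}  — no active states
rest 'cbdbb' ignored (set empty)
end set {} — state 5 not in

Answer: REJECT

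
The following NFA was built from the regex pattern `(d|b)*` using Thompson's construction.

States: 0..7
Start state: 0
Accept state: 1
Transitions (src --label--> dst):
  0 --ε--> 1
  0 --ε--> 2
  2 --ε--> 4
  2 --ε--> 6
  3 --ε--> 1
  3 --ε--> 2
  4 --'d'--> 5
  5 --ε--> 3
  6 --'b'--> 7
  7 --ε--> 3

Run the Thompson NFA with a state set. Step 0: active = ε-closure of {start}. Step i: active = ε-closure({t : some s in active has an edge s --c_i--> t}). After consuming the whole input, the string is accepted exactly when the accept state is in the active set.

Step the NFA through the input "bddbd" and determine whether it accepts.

start: ε-closure({0}) = {0,1,2,4,6}
'b' @ 1: {1,2,3,4,6,7}  (accept∈set)
'd' @ 2: {1,2,3,4,5,6}  (accept∈set)
'd' @ 3: {1,2,3,4,5,6}  (accept∈set)
'b' @ 4: {1,2,3,4,6,7}  (accept∈set)
'd' @ 5: {1,2,3,4,5,6}  (accept∈set)
after full input: {1,2,3,4,5,6}  (accept=1 in)

Answer: ACCEPT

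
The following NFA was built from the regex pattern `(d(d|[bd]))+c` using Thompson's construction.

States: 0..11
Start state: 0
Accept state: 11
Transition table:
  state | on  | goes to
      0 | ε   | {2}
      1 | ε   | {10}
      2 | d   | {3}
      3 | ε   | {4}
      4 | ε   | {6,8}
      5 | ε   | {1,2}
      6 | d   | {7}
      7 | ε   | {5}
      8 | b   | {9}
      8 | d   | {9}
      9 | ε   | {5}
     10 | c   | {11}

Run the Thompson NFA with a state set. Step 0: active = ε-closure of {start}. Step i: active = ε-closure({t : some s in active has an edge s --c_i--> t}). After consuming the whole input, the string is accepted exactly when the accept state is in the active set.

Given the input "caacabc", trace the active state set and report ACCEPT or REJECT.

Answer: REJECT

Trace:
initial (ε-close {0}): {0,2}
'c' @ 1: {}  — dead — no transitions
rest 'aacabc' ignored (set empty)
end set {} — state 11 not in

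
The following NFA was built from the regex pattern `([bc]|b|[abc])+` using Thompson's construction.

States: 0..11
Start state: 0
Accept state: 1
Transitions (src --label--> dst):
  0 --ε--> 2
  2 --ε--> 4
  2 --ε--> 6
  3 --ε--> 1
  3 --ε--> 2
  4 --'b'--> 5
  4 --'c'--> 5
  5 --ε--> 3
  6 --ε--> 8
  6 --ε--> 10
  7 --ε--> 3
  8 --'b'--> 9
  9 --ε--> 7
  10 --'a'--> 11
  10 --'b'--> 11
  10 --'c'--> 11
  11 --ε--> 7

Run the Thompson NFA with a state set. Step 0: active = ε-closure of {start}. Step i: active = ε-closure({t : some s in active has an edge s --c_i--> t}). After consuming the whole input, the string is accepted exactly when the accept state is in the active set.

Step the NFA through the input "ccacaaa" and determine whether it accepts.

Answer: ACCEPT

Steps:
S₀ = ε-closure({0}) = {0,2,4,6,8,10}
'c' @ 1: {1,2,3,4,5,6,7,8,10,11}  (accept∈set)
'c' @ 2: {1,2,3,4,5,6,7,8,10,11}  (accept∈set)
'a' @ 3: {1,2,3,4,6,7,8,10,11}  (accept∈set)
'c' @ 4: {1,2,3,4,5,6,7,8,10,11}  (accept∈set)
'a' @ 5: {1,2,3,4,6,7,8,10,11}  (accept∈set)
'a' @ 6: {1,2,3,4,6,7,8,10,11}  (accept∈set)
'a' @ 7: {1,2,3,4,6,7,8,10,11}  (accept∈set)
after full input: {1,2,3,4,6,7,8,10,11}  (accept=1 in)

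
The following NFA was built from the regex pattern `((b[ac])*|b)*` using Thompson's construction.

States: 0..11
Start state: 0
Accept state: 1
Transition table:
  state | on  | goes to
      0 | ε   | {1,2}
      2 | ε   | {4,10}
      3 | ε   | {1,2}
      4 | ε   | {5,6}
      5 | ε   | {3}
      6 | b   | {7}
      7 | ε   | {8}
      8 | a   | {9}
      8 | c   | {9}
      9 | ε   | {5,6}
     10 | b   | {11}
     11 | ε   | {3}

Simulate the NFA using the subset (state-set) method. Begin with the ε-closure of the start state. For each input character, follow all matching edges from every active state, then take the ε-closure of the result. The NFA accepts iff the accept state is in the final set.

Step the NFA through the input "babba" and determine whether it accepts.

Answer: ACCEPT

Steps:
start: ε-closure({0}) = {0,1,2,3,4,5,6,10}
'b' @ 1: {1,2,3,4,5,6,7,8,10,11}  ✓accept
'a' @ 2: {1,2,3,4,5,6,9,10}  ✓accept
'b' @ 3: {1,2,3,4,5,6,7,8,10,11}  ✓accept
'b' @ 4: {1,2,3,4,5,6,7,8,10,11}  ✓accept
'a' @ 5: {1,2,3,4,5,6,9,10}  ✓accept
end set {1,2,3,4,5,6,9,10} — state 1 in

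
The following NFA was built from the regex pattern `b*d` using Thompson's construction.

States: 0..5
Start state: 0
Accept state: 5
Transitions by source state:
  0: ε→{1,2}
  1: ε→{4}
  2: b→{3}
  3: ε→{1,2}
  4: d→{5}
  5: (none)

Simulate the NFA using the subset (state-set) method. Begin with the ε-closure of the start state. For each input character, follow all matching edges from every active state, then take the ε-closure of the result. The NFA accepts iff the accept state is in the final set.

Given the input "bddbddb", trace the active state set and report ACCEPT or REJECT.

S₀ = ε-closure({0}) = {0,1,2,4}
'b' @ 1: {1,2,3,4}
'd' @ 2: {5}  ✓accept
'd' @ 3: {}  — state set empty
rest 'bddb' ignored (set empty)
after full input: {}  (accept=5 not in)

Answer: REJECT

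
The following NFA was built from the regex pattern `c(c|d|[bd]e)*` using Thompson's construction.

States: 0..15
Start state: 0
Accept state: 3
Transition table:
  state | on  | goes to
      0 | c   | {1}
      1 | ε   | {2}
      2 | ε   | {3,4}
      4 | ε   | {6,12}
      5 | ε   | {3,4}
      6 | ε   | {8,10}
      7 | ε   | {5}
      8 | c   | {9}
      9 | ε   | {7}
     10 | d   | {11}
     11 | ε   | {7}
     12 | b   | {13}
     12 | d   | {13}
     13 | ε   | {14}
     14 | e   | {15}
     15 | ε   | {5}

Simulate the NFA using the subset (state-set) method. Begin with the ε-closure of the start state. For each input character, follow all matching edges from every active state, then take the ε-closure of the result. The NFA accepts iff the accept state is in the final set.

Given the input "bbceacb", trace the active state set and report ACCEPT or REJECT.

Answer: REJECT

Steps:
S₀ = ε-closure({0}) = {0}
'b' @ 1: {}  — state set empty
rest 'bceacb' ignored (set empty)
after full input: {}  (accept=3 not in)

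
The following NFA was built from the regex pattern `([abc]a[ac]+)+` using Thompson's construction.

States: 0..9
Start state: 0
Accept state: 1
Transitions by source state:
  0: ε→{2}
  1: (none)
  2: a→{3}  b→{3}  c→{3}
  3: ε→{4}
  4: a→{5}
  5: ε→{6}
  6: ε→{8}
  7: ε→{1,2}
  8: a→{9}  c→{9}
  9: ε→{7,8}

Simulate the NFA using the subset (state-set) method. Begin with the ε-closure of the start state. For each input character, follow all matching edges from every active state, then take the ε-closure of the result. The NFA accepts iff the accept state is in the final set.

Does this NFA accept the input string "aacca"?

S₀ = ε-closure({0}) = {0,2}
'a' @ 1: {3,4}
'a' @ 2: {5,6,8}
'c' @ 3: {1,2,7,8,9}  [accepting]
'c' @ 4: {1,2,3,4,7,8,9}  [accepting]
'a' @ 5: {1,2,3,4,5,6,7,8,9}  [accepting]
after full input: {1,2,3,4,5,6,7,8,9}  (accept=1 in)

Answer: ACCEPT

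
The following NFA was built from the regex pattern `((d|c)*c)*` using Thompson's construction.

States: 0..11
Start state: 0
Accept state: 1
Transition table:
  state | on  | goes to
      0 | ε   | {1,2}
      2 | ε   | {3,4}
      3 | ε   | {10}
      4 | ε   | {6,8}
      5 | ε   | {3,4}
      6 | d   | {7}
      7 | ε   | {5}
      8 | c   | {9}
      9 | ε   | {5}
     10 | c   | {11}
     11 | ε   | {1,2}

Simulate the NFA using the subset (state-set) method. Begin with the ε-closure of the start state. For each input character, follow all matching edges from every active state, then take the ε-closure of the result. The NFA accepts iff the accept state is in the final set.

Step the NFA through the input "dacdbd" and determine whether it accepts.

Answer: REJECT

Trace:
start: ε-closure({0}) = {0,1,2,3,4,6,8,10}
'd' @ 1: {3,4,5,6,7,8,10}
'a' @ 2: {}  — dead — no transitions
rest 'cdbd' ignored (set empty)
end set {} — state 1 not in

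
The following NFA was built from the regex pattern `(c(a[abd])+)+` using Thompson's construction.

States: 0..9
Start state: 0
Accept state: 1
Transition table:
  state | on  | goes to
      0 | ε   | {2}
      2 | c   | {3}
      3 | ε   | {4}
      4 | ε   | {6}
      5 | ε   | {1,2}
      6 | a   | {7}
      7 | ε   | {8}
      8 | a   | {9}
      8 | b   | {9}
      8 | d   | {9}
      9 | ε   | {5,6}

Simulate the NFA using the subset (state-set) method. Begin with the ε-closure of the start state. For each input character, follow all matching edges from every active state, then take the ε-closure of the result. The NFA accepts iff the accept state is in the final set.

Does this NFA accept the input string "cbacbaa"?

initial (ε-close {0}): {0,2}
'c' @ 1: {3,4,6}
'b' @ 2: {}  — dead — no transitions
rest 'acbaa' ignored (set empty)
end set {} — state 1 not in

Answer: REJECT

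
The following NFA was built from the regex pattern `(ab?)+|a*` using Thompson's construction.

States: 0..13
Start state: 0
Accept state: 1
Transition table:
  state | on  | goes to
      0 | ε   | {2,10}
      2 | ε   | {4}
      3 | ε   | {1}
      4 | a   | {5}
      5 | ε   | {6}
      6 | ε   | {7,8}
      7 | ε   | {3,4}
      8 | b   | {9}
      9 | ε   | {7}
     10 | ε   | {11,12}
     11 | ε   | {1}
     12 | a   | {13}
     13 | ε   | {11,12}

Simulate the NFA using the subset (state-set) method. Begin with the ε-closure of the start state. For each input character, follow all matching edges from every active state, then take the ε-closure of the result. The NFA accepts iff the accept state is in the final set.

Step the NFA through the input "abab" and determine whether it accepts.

S₀ = ε-closure({0}) = {0,1,2,4,10,11,12}
'a' @ 1: {1,3,4,5,6,7,8,11,12,13}  [accepting]
'b' @ 2: {1,3,4,7,9}  [accepting]
'a' @ 3: {1,3,4,5,6,7,8}  [accepting]
'b' @ 4: {1,3,4,7,9}  [accepting]
end set {1,3,4,7,9} — state 1 in

Answer: ACCEPT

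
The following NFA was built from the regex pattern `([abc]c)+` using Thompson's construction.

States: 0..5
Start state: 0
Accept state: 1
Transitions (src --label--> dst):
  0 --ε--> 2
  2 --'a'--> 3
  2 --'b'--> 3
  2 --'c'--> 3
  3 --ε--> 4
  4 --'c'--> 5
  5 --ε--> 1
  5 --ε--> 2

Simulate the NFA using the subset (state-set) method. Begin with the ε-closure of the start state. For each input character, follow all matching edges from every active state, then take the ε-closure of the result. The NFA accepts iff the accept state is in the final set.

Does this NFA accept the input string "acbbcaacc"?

Answer: REJECT

Derivation:
S₀ = ε-closure({0}) = {0,2}
'a' @ 1: {3,4}
'c' @ 2: {1,2,5}  (accept∈set)
'b' @ 3: {3,4}
'b' @ 4: {}  — state set empty
rest 'caacc' ignored (set empty)
final: {}; accept 1 not in set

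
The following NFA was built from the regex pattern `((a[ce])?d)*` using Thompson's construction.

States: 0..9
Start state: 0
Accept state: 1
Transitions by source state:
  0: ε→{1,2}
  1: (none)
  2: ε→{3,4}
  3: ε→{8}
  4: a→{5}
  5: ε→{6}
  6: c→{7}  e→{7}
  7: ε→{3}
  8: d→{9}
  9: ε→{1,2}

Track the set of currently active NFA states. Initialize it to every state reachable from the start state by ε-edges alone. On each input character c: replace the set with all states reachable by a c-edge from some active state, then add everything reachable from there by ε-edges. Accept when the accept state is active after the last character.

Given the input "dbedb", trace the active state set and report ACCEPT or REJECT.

Answer: REJECT

Trace:
S₀ = ε-closure({0}) = {0,1,2,3,4,8}
'd' @ 1: {1,2,3,4,8,9}  ✓accept
'b' @ 2: {}  — dead — no transitions
rest 'edb' ignored (set empty)
end set {} — state 1 not in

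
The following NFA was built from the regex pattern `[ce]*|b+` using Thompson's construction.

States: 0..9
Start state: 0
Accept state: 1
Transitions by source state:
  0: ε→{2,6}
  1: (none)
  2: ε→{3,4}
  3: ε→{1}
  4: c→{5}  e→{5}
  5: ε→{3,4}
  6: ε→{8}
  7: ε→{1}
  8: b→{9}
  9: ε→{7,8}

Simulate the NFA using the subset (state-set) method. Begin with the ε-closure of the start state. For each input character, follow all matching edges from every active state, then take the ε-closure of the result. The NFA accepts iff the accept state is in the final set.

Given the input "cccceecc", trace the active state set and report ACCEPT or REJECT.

Answer: ACCEPT

Derivation:
initial (ε-close {0}): {0,1,2,3,4,6,8}
'c' @ 1: {1,3,4,5}  [accepting]
'c' @ 2: {1,3,4,5}  [accepting]
'c' @ 3: {1,3,4,5}  [accepting]
'c' @ 4: {1,3,4,5}  [accepting]
'e' @ 5: {1,3,4,5}  [accepting]
'e' @ 6: {1,3,4,5}  [accepting]
'c' @ 7: {1,3,4,5}  [accepting]
'c' @ 8: {1,3,4,5}  [accepting]
after full input: {1,3,4,5}  (accept=1 in)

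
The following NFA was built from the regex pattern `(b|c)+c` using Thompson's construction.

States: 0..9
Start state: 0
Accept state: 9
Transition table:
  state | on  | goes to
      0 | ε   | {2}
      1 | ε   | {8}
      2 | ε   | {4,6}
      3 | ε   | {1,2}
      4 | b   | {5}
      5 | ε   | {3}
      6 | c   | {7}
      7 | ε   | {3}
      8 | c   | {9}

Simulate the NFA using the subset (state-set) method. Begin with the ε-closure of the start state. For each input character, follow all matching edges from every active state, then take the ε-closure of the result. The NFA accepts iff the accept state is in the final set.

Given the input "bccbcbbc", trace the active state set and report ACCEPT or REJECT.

S₀ = ε-closure({0}) = {0,2,4,6}
'b' @ 1: {1,2,3,4,5,6,8}
'c' @ 2: {1,2,3,4,6,7,8,9}  [accepting]
'c' @ 3: {1,2,3,4,6,7,8,9}  [accepting]
'b' @ 4: {1,2,3,4,5,6,8}
'c' @ 5: {1,2,3,4,6,7,8,9}  [accepting]
'b' @ 6: {1,2,3,4,5,6,8}
'b' @ 7: {1,2,3,4,5,6,8}
'c' @ 8: {1,2,3,4,6,7,8,9}  [accepting]
final: {1,2,3,4,6,7,8,9}; accept 9 in set

Answer: ACCEPT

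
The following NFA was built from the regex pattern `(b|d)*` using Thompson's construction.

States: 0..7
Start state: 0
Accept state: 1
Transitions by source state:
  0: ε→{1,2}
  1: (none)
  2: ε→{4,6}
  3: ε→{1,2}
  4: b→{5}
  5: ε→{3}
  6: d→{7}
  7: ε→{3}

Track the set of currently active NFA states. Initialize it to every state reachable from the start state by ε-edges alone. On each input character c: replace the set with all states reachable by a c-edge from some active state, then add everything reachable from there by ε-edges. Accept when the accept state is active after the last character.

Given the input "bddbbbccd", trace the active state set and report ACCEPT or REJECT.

initial (ε-close {0}): {0,1,2,4,6}
'b' @ 1: {1,2,3,4,5,6}  (accept∈set)
'd' @ 2: {1,2,3,4,6,7}  (accept∈set)
'd' @ 3: {1,2,3,4,6,7}  (accept∈set)
'b' @ 4: {1,2,3,4,5,6}  (accept∈set)
'b' @ 5: {1,2,3,4,5,6}  (accept∈set)
'b' @ 6: {1,2,3,4,5,6}  (accept∈set)
'c' @ 7: {}  — state set empty
rest 'cd' ignored (set empty)
after full input: {}  (accept=1 not in)

Answer: REJECT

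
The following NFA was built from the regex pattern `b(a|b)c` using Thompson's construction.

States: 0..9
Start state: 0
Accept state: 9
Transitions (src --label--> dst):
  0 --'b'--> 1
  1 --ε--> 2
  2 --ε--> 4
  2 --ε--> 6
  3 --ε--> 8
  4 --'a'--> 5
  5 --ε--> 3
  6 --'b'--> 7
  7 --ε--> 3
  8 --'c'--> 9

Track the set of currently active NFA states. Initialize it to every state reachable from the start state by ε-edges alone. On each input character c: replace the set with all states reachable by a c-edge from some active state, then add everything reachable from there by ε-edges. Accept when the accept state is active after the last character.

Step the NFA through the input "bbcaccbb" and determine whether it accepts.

start: ε-closure({0}) = {0}
'b' @ 1: {1,2,4,6}
'b' @ 2: {3,7,8}
'c' @ 3: {9}  ✓accept
'a' @ 4: {}  — no active states
rest 'ccbb' ignored (set empty)
final: {}; accept 9 not in set

Answer: REJECT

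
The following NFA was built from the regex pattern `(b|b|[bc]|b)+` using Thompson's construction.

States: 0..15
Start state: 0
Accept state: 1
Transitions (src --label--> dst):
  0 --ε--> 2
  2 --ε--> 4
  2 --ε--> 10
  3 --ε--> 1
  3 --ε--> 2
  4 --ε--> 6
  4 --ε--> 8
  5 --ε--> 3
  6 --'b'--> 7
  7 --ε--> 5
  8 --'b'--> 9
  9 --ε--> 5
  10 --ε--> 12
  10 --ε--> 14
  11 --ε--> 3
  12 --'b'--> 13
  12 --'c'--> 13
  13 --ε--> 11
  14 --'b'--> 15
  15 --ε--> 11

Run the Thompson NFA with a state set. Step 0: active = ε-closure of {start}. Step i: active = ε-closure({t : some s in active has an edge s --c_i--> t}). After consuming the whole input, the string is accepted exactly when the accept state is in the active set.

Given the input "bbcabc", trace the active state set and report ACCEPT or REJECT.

initial (ε-close {0}): {0,2,4,6,8,10,12,14}
'b' @ 1: {1,2,3,4,5,6,7,8,9,10,11,12,13,14,15}  [accepting]
'b' @ 2: {1,2,3,4,5,6,7,8,9,10,11,12,13,14,15}  [accepting]
'c' @ 3: {1,2,3,4,6,8,10,11,12,13,14}  [accepting]
'a' @ 4: {}  — state set empty
rest 'bc' ignored (set empty)
final: {}; accept 1 not in set

Answer: REJECT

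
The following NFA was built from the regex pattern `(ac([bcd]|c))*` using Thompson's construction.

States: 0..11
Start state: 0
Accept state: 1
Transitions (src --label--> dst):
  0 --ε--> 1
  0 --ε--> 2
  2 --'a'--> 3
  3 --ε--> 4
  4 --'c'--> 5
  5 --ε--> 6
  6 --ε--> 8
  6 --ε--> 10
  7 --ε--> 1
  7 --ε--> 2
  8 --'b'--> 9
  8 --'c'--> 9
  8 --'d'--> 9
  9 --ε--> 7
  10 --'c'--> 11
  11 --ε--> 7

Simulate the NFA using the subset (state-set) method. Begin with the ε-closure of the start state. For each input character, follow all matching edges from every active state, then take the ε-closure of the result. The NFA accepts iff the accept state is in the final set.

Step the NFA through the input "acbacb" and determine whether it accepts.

S₀ = ε-closure({0}) = {0,1,2}
'a' @ 1: {3,4}
'c' @ 2: {5,6,8,10}
'b' @ 3: {1,2,7,9}  ✓accept
'a' @ 4: {3,4}
'c' @ 5: {5,6,8,10}
'b' @ 6: {1,2,7,9}  ✓accept
end set {1,2,7,9} — state 1 in

Answer: ACCEPT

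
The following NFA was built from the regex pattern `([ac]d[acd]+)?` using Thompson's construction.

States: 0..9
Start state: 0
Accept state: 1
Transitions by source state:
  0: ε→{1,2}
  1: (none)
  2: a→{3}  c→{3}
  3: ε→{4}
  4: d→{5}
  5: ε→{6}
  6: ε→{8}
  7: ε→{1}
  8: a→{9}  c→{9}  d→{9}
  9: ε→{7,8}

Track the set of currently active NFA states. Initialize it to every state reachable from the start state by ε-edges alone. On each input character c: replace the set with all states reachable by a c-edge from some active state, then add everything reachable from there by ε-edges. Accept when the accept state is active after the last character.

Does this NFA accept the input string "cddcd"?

Answer: ACCEPT

Derivation:
S₀ = ε-closure({0}) = {0,1,2}
'c' @ 1: {3,4}
'd' @ 2: {5,6,8}
'd' @ 3: {1,7,8,9}  ✓accept
'c' @ 4: {1,7,8,9}  ✓accept
'd' @ 5: {1,7,8,9}  ✓accept
end set {1,7,8,9} — state 1 in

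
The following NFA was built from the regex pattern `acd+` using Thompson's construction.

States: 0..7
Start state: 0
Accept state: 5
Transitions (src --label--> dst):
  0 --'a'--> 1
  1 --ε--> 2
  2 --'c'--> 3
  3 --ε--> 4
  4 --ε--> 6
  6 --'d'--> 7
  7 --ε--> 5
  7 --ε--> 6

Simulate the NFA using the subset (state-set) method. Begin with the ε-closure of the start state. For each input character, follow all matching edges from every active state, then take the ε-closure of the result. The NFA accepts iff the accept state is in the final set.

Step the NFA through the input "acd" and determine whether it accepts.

Answer: ACCEPT

Derivation:
start: ε-closure({0}) = {0}
'a' @ 1: {1,2}
'c' @ 2: {3,4,6}
'd' @ 3: {5,6,7}  (accept∈set)
end set {5,6,7} — state 5 in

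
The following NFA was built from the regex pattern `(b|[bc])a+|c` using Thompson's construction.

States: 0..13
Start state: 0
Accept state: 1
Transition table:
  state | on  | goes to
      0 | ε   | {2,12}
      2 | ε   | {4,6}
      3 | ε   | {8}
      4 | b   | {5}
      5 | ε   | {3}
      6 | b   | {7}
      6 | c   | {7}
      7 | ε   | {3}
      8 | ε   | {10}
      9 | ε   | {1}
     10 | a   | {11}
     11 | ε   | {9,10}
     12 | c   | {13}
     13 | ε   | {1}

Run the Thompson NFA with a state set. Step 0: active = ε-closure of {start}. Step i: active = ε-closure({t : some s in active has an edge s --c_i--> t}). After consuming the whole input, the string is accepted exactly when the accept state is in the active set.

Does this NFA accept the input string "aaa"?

Answer: REJECT

Derivation:
start: ε-closure({0}) = {0,2,4,6,12}
'a' @ 1: {}  — no active states
rest 'aa' ignored (set empty)
end set {} — state 1 not in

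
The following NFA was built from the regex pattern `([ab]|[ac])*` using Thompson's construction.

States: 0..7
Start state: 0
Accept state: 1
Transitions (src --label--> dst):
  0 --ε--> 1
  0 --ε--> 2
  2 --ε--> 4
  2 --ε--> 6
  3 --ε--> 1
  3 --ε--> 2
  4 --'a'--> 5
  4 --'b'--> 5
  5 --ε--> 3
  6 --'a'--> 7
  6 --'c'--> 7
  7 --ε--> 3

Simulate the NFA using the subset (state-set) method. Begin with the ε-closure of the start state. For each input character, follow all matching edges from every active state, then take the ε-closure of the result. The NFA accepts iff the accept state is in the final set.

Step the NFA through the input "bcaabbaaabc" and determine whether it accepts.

initial (ε-close {0}): {0,1,2,4,6}
'b' @ 1: {1,2,3,4,5,6}  [accepting]
'c' @ 2: {1,2,3,4,6,7}  [accepting]
'a' @ 3: {1,2,3,4,5,6,7}  [accepting]
'a' @ 4: {1,2,3,4,5,6,7}  [accepting]
'b' @ 5: {1,2,3,4,5,6}  [accepting]
'b' @ 6: {1,2,3,4,5,6}  [accepting]
'a' @ 7: {1,2,3,4,5,6,7}  [accepting]
'a' @ 8: {1,2,3,4,5,6,7}  [accepting]
'a' @ 9: {1,2,3,4,5,6,7}  [accepting]
'b' @ 10: {1,2,3,4,5,6}  [accepting]
'c' @ 11: {1,2,3,4,6,7}  [accepting]
final: {1,2,3,4,6,7}; accept 1 in set

Answer: ACCEPT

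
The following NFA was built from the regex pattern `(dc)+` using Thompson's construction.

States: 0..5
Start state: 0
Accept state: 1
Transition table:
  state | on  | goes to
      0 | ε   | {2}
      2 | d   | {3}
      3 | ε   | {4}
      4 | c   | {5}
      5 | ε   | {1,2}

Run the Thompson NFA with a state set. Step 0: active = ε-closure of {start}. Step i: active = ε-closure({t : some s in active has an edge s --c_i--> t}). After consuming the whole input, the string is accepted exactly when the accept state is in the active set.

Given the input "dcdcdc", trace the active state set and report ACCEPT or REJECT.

Answer: ACCEPT

Trace:
start: ε-closure({0}) = {0,2}
'd' @ 1: {3,4}
'c' @ 2: {1,2,5}  ✓accept
'd' @ 3: {3,4}
'c' @ 4: {1,2,5}  ✓accept
'd' @ 5: {3,4}
'c' @ 6: {1,2,5}  ✓accept
after full input: {1,2,5}  (accept=1 in)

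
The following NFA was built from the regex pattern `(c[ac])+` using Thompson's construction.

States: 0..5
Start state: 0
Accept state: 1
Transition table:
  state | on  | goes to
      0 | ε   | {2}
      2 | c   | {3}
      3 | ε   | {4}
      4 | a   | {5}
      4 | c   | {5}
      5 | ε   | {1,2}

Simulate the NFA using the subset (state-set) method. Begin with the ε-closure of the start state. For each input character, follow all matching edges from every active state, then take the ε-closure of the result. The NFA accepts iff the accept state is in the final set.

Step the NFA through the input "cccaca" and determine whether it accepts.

Answer: ACCEPT

Trace:
initial (ε-close {0}): {0,2}
'c' @ 1: {3,4}
'c' @ 2: {1,2,5}  [accepting]
'c' @ 3: {3,4}
'a' @ 4: {1,2,5}  [accepting]
'c' @ 5: {3,4}
'a' @ 6: {1,2,5}  [accepting]
after full input: {1,2,5}  (accept=1 in)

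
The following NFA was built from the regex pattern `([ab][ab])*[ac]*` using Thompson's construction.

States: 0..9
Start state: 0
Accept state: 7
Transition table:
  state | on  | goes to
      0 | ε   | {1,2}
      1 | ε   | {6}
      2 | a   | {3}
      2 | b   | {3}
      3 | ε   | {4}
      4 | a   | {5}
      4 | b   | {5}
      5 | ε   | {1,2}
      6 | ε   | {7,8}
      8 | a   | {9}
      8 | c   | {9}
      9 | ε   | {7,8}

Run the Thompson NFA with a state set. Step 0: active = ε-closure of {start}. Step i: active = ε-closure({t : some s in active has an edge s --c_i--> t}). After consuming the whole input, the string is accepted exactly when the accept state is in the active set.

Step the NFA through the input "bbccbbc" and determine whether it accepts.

Answer: REJECT

Derivation:
initial (ε-close {0}): {0,1,2,6,7,8}
'b' @ 1: {3,4}
'b' @ 2: {1,2,5,6,7,8}  (accept∈set)
'c' @ 3: {7,8,9}  (accept∈set)
'c' @ 4: {7,8,9}  (accept∈set)
'b' @ 5: {}  — state set empty
rest 'bc' ignored (set empty)
end set {} — state 7 not in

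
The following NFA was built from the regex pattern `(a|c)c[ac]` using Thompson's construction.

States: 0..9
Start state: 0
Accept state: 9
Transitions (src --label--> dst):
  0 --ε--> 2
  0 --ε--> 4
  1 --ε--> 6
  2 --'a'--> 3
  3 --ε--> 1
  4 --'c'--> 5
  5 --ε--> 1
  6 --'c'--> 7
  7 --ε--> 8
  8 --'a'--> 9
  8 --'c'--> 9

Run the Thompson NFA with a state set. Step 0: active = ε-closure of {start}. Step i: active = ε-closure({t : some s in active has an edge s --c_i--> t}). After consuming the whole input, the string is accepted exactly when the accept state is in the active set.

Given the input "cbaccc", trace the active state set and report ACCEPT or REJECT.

start: ε-closure({0}) = {0,2,4}
'c' @ 1: {1,5,6}
'b' @ 2: {}  — state set empty
rest 'accc' ignored (set empty)
final: {}; accept 9 not in set

Answer: REJECT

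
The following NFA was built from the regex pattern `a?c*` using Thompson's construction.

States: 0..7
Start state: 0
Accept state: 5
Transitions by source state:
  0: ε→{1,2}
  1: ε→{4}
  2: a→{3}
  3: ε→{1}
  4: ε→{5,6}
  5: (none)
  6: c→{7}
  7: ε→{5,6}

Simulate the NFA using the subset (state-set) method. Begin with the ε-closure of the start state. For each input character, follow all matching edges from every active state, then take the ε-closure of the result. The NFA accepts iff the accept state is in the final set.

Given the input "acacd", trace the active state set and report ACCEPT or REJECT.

S₀ = ε-closure({0}) = {0,1,2,4,5,6}
'a' @ 1: {1,3,4,5,6}  ✓accept
'c' @ 2: {5,6,7}  ✓accept
'a' @ 3: {}  — no active states
rest 'cd' ignored (set empty)
final: {}; accept 5 not in set

Answer: REJECT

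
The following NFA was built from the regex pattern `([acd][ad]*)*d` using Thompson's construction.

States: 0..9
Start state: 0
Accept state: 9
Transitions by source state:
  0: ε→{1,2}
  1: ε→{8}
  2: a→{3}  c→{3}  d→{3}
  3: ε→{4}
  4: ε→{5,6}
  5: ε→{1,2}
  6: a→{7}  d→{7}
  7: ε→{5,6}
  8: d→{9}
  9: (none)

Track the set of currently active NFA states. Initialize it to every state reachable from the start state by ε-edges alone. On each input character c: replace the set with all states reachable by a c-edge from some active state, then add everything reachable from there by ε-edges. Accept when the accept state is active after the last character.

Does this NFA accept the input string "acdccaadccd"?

initial (ε-close {0}): {0,1,2,8}
'a' @ 1: {1,2,3,4,5,6,8}
'c' @ 2: {1,2,3,4,5,6,8}
'd' @ 3: {1,2,3,4,5,6,7,8,9}  ✓accept
'c' @ 4: {1,2,3,4,5,6,8}
'c' @ 5: {1,2,3,4,5,6,8}
'a' @ 6: {1,2,3,4,5,6,7,8}
'a' @ 7: {1,2,3,4,5,6,7,8}
'd' @ 8: {1,2,3,4,5,6,7,8,9}  ✓accept
'c' @ 9: {1,2,3,4,5,6,8}
'c' @ 10: {1,2,3,4,5,6,8}
'd' @ 11: {1,2,3,4,5,6,7,8,9}  ✓accept
after full input: {1,2,3,4,5,6,7,8,9}  (accept=9 in)

Answer: ACCEPT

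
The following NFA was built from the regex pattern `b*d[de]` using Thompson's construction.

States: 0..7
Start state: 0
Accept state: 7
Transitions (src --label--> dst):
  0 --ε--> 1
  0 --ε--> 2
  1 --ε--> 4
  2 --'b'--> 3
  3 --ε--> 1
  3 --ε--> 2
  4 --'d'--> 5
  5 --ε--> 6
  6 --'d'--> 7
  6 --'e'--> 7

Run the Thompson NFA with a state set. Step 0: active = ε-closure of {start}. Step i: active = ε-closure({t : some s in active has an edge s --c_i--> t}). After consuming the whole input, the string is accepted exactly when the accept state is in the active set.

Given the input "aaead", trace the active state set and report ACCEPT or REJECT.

start: ε-closure({0}) = {0,1,2,4}
'a' @ 1: {}  — dead — no transitions
rest 'aead' ignored (set empty)
after full input: {}  (accept=7 not in)

Answer: REJECT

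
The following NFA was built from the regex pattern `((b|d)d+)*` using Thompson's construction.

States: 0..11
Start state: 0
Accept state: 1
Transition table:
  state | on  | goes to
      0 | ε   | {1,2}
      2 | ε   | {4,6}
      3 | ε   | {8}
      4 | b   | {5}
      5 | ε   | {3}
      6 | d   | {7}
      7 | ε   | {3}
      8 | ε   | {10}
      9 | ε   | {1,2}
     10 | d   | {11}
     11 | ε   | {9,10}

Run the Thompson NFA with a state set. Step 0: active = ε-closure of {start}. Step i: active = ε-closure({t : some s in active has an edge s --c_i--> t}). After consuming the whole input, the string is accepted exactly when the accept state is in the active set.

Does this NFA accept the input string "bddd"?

Answer: ACCEPT

Steps:
start: ε-closure({0}) = {0,1,2,4,6}
'b' @ 1: {3,5,8,10}
'd' @ 2: {1,2,4,6,9,10,11}  [accepting]
'd' @ 3: {1,2,3,4,6,7,8,9,10,11}  [accepting]
'd' @ 4: {1,2,3,4,6,7,8,9,10,11}  [accepting]
end set {1,2,3,4,6,7,8,9,10,11} — state 1 in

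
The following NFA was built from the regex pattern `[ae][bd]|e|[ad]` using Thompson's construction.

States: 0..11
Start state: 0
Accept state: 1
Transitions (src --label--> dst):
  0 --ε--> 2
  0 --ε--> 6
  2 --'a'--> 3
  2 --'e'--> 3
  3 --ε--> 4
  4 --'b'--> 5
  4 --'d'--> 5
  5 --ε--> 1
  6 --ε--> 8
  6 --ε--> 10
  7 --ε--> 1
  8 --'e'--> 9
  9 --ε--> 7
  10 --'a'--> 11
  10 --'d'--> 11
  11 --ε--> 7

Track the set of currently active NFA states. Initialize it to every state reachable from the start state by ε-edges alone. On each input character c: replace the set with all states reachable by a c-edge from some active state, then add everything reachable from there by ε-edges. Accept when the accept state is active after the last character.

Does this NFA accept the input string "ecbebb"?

Answer: REJECT

Steps:
S₀ = ε-closure({0}) = {0,2,6,8,10}
'e' @ 1: {1,3,4,7,9}  (accept∈set)
'c' @ 2: {}  — state set empty
rest 'bebb' ignored (set empty)
after full input: {}  (accept=1 not in)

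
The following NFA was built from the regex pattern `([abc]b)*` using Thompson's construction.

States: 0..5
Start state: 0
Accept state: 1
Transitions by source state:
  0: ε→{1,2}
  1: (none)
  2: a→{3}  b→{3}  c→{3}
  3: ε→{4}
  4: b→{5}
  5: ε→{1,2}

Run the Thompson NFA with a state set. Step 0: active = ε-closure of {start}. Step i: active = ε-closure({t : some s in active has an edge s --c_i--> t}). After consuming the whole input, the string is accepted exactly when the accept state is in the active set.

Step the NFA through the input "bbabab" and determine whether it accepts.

initial (ε-close {0}): {0,1,2}
'b' @ 1: {3,4}
'b' @ 2: {1,2,5}  ✓accept
'a' @ 3: {3,4}
'b' @ 4: {1,2,5}  ✓accept
'a' @ 5: {3,4}
'b' @ 6: {1,2,5}  ✓accept
final: {1,2,5}; accept 1 in set

Answer: ACCEPT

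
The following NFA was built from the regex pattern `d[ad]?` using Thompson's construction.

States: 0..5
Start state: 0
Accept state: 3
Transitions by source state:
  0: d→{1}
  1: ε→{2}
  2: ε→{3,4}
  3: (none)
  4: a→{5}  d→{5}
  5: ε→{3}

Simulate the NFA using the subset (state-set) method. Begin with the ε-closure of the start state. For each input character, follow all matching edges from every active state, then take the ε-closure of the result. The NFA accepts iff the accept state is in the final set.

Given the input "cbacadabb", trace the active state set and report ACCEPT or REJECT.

Answer: REJECT

Derivation:
initial (ε-close {0}): {0}
'c' @ 1: {}  — no active states
rest 'bacadabb' ignored (set empty)
after full input: {}  (accept=3 not in)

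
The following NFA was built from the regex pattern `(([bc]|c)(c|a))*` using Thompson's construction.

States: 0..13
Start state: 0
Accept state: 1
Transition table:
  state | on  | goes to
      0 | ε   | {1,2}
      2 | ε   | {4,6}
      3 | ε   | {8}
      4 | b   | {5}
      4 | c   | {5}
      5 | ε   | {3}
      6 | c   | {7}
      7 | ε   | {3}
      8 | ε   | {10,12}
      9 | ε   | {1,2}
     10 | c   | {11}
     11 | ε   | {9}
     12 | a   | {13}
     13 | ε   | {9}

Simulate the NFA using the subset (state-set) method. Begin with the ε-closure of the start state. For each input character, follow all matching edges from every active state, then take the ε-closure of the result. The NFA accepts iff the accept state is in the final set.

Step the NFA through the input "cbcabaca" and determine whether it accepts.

initial (ε-close {0}): {0,1,2,4,6}
'c' @ 1: {3,5,7,8,10,12}
'b' @ 2: {}  — dead — no transitions
rest 'cabaca' ignored (set empty)
after full input: {}  (accept=1 not in)

Answer: REJECT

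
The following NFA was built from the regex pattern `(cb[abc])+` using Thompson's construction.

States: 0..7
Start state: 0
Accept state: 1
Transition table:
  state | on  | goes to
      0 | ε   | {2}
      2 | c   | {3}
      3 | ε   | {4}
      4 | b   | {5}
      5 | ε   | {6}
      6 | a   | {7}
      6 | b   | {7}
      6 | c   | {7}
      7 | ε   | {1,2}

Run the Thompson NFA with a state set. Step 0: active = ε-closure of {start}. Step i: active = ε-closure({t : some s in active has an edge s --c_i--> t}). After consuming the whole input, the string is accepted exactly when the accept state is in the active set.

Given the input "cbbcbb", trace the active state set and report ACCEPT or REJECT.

initial (ε-close {0}): {0,2}
'c' @ 1: {3,4}
'b' @ 2: {5,6}
'b' @ 3: {1,2,7}  ✓accept
'c' @ 4: {3,4}
'b' @ 5: {5,6}
'b' @ 6: {1,2,7}  ✓accept
final: {1,2,7}; accept 1 in set

Answer: ACCEPT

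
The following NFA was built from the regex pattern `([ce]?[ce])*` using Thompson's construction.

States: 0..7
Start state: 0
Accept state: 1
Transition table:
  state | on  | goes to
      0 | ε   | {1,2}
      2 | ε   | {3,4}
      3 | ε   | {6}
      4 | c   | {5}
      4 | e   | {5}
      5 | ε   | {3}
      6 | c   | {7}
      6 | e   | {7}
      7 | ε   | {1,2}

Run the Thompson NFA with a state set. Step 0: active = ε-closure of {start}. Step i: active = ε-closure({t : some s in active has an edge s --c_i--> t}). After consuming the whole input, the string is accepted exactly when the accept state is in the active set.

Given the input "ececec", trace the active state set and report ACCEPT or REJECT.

Answer: ACCEPT

Derivation:
S₀ = ε-closure({0}) = {0,1,2,3,4,6}
'e' @ 1: {1,2,3,4,5,6,7}  (accept∈set)
'c' @ 2: {1,2,3,4,5,6,7}  (accept∈set)
'e' @ 3: {1,2,3,4,5,6,7}  (accept∈set)
'c' @ 4: {1,2,3,4,5,6,7}  (accept∈set)
'e' @ 5: {1,2,3,4,5,6,7}  (accept∈set)
'c' @ 6: {1,2,3,4,5,6,7}  (accept∈set)
after full input: {1,2,3,4,5,6,7}  (accept=1 in)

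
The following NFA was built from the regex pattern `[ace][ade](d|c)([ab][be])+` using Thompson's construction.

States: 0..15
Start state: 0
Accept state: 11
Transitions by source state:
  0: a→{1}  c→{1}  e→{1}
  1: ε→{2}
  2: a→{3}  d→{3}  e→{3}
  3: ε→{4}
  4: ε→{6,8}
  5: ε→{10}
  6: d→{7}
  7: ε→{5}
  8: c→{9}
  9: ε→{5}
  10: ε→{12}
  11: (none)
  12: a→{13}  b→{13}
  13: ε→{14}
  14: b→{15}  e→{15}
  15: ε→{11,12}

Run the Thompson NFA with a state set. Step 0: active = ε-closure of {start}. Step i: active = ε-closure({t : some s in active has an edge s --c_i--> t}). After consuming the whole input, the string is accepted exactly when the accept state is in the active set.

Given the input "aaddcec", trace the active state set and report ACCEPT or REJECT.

S₀ = ε-closure({0}) = {0}
'a' @ 1: {1,2}
'a' @ 2: {3,4,6,8}
'd' @ 3: {5,7,10,12}
'd' @ 4: {}  — no active states
rest 'cec' ignored (set empty)
end set {} — state 11 not in

Answer: REJECT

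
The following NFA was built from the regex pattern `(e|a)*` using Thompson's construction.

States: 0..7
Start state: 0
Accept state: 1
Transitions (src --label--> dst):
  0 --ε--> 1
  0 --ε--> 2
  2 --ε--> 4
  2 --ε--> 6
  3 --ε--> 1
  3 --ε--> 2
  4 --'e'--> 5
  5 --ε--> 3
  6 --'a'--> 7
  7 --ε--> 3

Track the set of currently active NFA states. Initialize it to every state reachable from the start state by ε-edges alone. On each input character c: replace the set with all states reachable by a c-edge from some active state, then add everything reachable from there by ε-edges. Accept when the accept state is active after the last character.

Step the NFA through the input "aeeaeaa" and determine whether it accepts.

S₀ = ε-closure({0}) = {0,1,2,4,6}
'a' @ 1: {1,2,3,4,6,7}  ✓accept
'e' @ 2: {1,2,3,4,5,6}  ✓accept
'e' @ 3: {1,2,3,4,5,6}  ✓accept
'a' @ 4: {1,2,3,4,6,7}  ✓accept
'e' @ 5: {1,2,3,4,5,6}  ✓accept
'a' @ 6: {1,2,3,4,6,7}  ✓accept
'a' @ 7: {1,2,3,4,6,7}  ✓accept
final: {1,2,3,4,6,7}; accept 1 in set

Answer: ACCEPT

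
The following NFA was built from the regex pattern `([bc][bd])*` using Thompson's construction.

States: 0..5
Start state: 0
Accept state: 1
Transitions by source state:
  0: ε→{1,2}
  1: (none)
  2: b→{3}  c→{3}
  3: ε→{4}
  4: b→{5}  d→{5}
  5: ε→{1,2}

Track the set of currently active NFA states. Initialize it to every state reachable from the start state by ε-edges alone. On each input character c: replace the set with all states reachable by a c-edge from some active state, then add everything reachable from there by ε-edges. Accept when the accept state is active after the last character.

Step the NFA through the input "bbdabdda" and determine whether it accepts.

Answer: REJECT

Derivation:
S₀ = ε-closure({0}) = {0,1,2}
'b' @ 1: {3,4}
'b' @ 2: {1,2,5}  [accepting]
'd' @ 3: {}  — no active states
rest 'abdda' ignored (set empty)
end set {} — state 1 not in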